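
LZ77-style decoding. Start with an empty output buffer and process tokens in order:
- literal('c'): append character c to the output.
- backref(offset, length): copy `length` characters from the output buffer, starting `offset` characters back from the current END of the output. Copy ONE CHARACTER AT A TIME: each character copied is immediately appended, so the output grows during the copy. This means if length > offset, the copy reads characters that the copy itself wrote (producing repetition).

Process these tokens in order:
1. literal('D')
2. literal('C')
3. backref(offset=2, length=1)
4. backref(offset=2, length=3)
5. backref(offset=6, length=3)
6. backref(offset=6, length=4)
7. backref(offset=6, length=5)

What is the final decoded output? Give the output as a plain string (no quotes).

Answer: DCDCDCDCDCDCDCDCDC

Derivation:
Token 1: literal('D'). Output: "D"
Token 2: literal('C'). Output: "DC"
Token 3: backref(off=2, len=1). Copied 'D' from pos 0. Output: "DCD"
Token 4: backref(off=2, len=3) (overlapping!). Copied 'CDC' from pos 1. Output: "DCDCDC"
Token 5: backref(off=6, len=3). Copied 'DCD' from pos 0. Output: "DCDCDCDCD"
Token 6: backref(off=6, len=4). Copied 'CDCD' from pos 3. Output: "DCDCDCDCDCDCD"
Token 7: backref(off=6, len=5). Copied 'CDCDC' from pos 7. Output: "DCDCDCDCDCDCDCDCDC"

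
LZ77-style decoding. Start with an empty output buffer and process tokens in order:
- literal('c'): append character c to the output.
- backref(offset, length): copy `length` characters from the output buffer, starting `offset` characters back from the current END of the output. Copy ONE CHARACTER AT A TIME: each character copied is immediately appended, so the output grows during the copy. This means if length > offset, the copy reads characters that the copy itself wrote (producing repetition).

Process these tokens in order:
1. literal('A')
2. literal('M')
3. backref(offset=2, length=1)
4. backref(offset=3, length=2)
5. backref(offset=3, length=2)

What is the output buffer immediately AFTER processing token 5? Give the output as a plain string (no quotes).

Answer: AMAAMAA

Derivation:
Token 1: literal('A'). Output: "A"
Token 2: literal('M'). Output: "AM"
Token 3: backref(off=2, len=1). Copied 'A' from pos 0. Output: "AMA"
Token 4: backref(off=3, len=2). Copied 'AM' from pos 0. Output: "AMAAM"
Token 5: backref(off=3, len=2). Copied 'AA' from pos 2. Output: "AMAAMAA"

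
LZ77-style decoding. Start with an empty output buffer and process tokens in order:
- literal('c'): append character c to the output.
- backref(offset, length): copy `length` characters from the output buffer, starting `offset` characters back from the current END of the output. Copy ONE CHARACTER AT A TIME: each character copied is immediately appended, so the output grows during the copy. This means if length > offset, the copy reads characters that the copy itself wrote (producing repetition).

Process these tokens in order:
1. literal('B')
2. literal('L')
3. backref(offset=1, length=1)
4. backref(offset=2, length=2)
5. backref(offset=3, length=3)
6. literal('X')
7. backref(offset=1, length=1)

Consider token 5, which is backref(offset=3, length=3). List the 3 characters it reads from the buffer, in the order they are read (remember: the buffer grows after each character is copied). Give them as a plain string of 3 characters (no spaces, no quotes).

Answer: LLL

Derivation:
Token 1: literal('B'). Output: "B"
Token 2: literal('L'). Output: "BL"
Token 3: backref(off=1, len=1). Copied 'L' from pos 1. Output: "BLL"
Token 4: backref(off=2, len=2). Copied 'LL' from pos 1. Output: "BLLLL"
Token 5: backref(off=3, len=3). Buffer before: "BLLLL" (len 5)
  byte 1: read out[2]='L', append. Buffer now: "BLLLLL"
  byte 2: read out[3]='L', append. Buffer now: "BLLLLLL"
  byte 3: read out[4]='L', append. Buffer now: "BLLLLLLL"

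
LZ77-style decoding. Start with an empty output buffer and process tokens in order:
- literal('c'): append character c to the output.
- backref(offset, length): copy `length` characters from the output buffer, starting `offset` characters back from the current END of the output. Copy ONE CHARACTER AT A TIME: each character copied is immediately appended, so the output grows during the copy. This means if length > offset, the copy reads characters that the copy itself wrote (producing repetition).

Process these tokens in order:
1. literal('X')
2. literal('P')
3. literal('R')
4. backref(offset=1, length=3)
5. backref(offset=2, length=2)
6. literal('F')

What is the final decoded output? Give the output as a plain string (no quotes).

Token 1: literal('X'). Output: "X"
Token 2: literal('P'). Output: "XP"
Token 3: literal('R'). Output: "XPR"
Token 4: backref(off=1, len=3) (overlapping!). Copied 'RRR' from pos 2. Output: "XPRRRR"
Token 5: backref(off=2, len=2). Copied 'RR' from pos 4. Output: "XPRRRRRR"
Token 6: literal('F'). Output: "XPRRRRRRF"

Answer: XPRRRRRRF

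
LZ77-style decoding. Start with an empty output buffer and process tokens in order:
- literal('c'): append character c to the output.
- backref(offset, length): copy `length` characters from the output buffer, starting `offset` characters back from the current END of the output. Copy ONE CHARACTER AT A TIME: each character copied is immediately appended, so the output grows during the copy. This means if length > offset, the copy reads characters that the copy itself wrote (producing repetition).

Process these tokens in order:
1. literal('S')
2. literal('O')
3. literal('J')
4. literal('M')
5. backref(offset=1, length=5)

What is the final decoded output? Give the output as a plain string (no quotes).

Token 1: literal('S'). Output: "S"
Token 2: literal('O'). Output: "SO"
Token 3: literal('J'). Output: "SOJ"
Token 4: literal('M'). Output: "SOJM"
Token 5: backref(off=1, len=5) (overlapping!). Copied 'MMMMM' from pos 3. Output: "SOJMMMMMM"

Answer: SOJMMMMMM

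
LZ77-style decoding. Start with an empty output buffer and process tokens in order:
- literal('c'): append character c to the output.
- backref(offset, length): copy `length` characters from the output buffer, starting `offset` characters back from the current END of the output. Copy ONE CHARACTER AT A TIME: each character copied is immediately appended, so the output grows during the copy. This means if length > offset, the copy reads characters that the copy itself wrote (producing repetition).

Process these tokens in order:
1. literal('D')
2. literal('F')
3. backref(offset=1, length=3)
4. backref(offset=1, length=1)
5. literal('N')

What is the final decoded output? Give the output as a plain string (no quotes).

Token 1: literal('D'). Output: "D"
Token 2: literal('F'). Output: "DF"
Token 3: backref(off=1, len=3) (overlapping!). Copied 'FFF' from pos 1. Output: "DFFFF"
Token 4: backref(off=1, len=1). Copied 'F' from pos 4. Output: "DFFFFF"
Token 5: literal('N'). Output: "DFFFFFN"

Answer: DFFFFFN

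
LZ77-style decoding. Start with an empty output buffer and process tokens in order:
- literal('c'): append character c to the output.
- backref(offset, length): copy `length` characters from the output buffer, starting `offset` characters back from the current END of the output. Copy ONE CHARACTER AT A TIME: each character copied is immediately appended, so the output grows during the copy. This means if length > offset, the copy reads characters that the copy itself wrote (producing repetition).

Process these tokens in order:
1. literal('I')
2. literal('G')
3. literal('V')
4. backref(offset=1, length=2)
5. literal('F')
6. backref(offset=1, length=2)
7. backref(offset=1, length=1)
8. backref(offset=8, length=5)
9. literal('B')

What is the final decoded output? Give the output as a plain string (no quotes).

Answer: IGVVVFFFFGVVVFB

Derivation:
Token 1: literal('I'). Output: "I"
Token 2: literal('G'). Output: "IG"
Token 3: literal('V'). Output: "IGV"
Token 4: backref(off=1, len=2) (overlapping!). Copied 'VV' from pos 2. Output: "IGVVV"
Token 5: literal('F'). Output: "IGVVVF"
Token 6: backref(off=1, len=2) (overlapping!). Copied 'FF' from pos 5. Output: "IGVVVFFF"
Token 7: backref(off=1, len=1). Copied 'F' from pos 7. Output: "IGVVVFFFF"
Token 8: backref(off=8, len=5). Copied 'GVVVF' from pos 1. Output: "IGVVVFFFFGVVVF"
Token 9: literal('B'). Output: "IGVVVFFFFGVVVFB"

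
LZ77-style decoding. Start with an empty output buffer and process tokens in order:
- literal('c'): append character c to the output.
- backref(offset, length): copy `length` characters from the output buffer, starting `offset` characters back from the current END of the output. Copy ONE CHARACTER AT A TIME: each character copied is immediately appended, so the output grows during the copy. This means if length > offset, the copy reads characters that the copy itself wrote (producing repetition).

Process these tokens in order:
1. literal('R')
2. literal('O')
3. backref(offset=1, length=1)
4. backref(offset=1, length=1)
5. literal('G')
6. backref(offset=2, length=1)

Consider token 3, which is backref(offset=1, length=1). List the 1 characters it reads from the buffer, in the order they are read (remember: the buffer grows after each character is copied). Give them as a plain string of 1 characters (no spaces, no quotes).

Token 1: literal('R'). Output: "R"
Token 2: literal('O'). Output: "RO"
Token 3: backref(off=1, len=1). Buffer before: "RO" (len 2)
  byte 1: read out[1]='O', append. Buffer now: "ROO"

Answer: O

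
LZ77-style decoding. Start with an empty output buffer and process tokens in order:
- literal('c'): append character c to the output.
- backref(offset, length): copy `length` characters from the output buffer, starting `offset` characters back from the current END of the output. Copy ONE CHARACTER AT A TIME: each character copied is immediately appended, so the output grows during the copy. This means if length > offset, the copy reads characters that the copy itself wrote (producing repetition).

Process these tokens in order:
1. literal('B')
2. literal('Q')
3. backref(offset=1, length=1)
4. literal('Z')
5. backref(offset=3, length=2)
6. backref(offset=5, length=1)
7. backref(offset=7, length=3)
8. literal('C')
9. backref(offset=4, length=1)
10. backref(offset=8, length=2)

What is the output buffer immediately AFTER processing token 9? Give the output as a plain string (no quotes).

Answer: BQQZQQQBQQCB

Derivation:
Token 1: literal('B'). Output: "B"
Token 2: literal('Q'). Output: "BQ"
Token 3: backref(off=1, len=1). Copied 'Q' from pos 1. Output: "BQQ"
Token 4: literal('Z'). Output: "BQQZ"
Token 5: backref(off=3, len=2). Copied 'QQ' from pos 1. Output: "BQQZQQ"
Token 6: backref(off=5, len=1). Copied 'Q' from pos 1. Output: "BQQZQQQ"
Token 7: backref(off=7, len=3). Copied 'BQQ' from pos 0. Output: "BQQZQQQBQQ"
Token 8: literal('C'). Output: "BQQZQQQBQQC"
Token 9: backref(off=4, len=1). Copied 'B' from pos 7. Output: "BQQZQQQBQQCB"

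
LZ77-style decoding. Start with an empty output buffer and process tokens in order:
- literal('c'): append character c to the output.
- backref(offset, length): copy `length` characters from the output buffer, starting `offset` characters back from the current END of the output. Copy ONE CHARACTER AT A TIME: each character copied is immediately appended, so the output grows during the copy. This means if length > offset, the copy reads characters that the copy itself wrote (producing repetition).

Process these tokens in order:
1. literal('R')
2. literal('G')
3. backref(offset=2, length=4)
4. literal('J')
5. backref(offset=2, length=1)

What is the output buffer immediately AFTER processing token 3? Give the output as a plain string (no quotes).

Token 1: literal('R'). Output: "R"
Token 2: literal('G'). Output: "RG"
Token 3: backref(off=2, len=4) (overlapping!). Copied 'RGRG' from pos 0. Output: "RGRGRG"

Answer: RGRGRG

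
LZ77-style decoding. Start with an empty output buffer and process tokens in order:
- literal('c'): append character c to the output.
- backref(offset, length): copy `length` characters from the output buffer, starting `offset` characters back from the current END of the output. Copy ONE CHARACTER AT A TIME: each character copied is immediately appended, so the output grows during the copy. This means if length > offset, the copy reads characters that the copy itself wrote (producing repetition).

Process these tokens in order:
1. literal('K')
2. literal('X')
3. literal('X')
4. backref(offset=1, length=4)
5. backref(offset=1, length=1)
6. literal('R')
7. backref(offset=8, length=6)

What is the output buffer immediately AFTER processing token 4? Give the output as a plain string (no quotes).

Token 1: literal('K'). Output: "K"
Token 2: literal('X'). Output: "KX"
Token 3: literal('X'). Output: "KXX"
Token 4: backref(off=1, len=4) (overlapping!). Copied 'XXXX' from pos 2. Output: "KXXXXXX"

Answer: KXXXXXX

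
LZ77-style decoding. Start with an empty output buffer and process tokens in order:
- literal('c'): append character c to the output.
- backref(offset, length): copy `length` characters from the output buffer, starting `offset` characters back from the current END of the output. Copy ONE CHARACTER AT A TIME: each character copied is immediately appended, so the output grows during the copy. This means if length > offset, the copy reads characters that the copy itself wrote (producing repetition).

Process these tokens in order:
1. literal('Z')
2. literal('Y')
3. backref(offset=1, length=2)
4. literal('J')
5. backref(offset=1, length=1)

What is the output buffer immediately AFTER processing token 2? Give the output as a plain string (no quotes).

Token 1: literal('Z'). Output: "Z"
Token 2: literal('Y'). Output: "ZY"

Answer: ZY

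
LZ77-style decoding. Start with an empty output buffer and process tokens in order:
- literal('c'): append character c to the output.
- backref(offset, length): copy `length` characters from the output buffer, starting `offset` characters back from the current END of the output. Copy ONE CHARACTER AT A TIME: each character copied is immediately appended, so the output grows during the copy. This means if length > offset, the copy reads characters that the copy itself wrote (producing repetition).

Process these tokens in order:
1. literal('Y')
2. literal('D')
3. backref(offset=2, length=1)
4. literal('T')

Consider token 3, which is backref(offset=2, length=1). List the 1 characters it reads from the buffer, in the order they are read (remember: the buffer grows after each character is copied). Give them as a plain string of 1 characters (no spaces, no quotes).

Answer: Y

Derivation:
Token 1: literal('Y'). Output: "Y"
Token 2: literal('D'). Output: "YD"
Token 3: backref(off=2, len=1). Buffer before: "YD" (len 2)
  byte 1: read out[0]='Y', append. Buffer now: "YDY"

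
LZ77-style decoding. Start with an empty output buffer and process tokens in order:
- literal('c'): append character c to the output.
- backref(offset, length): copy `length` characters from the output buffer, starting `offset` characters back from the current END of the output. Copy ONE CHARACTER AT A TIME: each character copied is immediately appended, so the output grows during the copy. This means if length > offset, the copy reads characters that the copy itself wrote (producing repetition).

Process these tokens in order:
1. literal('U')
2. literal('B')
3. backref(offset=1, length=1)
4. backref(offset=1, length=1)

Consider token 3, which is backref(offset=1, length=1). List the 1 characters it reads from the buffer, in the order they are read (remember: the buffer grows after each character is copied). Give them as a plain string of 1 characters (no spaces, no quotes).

Answer: B

Derivation:
Token 1: literal('U'). Output: "U"
Token 2: literal('B'). Output: "UB"
Token 3: backref(off=1, len=1). Buffer before: "UB" (len 2)
  byte 1: read out[1]='B', append. Buffer now: "UBB"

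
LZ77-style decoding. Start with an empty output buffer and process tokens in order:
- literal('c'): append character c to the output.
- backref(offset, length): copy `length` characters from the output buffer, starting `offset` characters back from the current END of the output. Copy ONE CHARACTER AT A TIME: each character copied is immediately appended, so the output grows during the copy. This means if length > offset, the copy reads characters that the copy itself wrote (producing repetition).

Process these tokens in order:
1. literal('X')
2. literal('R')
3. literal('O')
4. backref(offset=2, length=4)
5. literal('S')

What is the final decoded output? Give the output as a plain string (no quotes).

Token 1: literal('X'). Output: "X"
Token 2: literal('R'). Output: "XR"
Token 3: literal('O'). Output: "XRO"
Token 4: backref(off=2, len=4) (overlapping!). Copied 'RORO' from pos 1. Output: "XRORORO"
Token 5: literal('S'). Output: "XROROROS"

Answer: XROROROS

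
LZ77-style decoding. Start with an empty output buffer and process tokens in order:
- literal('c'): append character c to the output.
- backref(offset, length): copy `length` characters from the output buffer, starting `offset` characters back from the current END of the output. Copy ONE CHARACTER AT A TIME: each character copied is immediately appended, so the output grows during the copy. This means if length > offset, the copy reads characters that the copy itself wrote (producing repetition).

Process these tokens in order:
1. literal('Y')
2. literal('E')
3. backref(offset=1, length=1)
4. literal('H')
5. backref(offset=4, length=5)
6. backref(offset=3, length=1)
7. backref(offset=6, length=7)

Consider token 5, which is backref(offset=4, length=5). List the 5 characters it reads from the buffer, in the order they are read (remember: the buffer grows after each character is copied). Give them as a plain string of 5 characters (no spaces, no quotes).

Token 1: literal('Y'). Output: "Y"
Token 2: literal('E'). Output: "YE"
Token 3: backref(off=1, len=1). Copied 'E' from pos 1. Output: "YEE"
Token 4: literal('H'). Output: "YEEH"
Token 5: backref(off=4, len=5). Buffer before: "YEEH" (len 4)
  byte 1: read out[0]='Y', append. Buffer now: "YEEHY"
  byte 2: read out[1]='E', append. Buffer now: "YEEHYE"
  byte 3: read out[2]='E', append. Buffer now: "YEEHYEE"
  byte 4: read out[3]='H', append. Buffer now: "YEEHYEEH"
  byte 5: read out[4]='Y', append. Buffer now: "YEEHYEEHY"

Answer: YEEHY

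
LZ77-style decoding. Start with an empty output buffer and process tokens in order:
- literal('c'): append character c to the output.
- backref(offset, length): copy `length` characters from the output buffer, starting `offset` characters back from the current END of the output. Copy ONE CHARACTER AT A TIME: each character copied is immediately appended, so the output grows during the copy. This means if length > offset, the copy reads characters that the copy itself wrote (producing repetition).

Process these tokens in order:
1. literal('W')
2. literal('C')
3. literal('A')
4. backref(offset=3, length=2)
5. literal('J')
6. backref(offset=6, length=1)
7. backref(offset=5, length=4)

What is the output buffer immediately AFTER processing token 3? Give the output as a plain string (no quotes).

Token 1: literal('W'). Output: "W"
Token 2: literal('C'). Output: "WC"
Token 3: literal('A'). Output: "WCA"

Answer: WCA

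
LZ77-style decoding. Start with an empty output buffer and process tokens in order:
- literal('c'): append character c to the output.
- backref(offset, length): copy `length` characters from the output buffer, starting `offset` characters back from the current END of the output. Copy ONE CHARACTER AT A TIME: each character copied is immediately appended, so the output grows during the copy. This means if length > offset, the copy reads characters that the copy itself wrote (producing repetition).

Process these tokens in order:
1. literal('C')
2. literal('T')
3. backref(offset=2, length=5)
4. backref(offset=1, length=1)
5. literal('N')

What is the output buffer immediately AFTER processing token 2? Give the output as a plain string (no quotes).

Token 1: literal('C'). Output: "C"
Token 2: literal('T'). Output: "CT"

Answer: CT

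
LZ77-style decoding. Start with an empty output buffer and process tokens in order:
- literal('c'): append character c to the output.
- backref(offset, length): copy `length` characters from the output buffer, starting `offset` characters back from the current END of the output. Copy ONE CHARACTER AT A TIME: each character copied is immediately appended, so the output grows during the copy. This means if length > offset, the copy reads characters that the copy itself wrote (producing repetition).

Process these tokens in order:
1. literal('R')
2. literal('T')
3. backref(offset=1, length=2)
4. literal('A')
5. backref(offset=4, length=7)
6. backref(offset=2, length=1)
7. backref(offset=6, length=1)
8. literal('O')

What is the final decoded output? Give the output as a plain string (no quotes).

Token 1: literal('R'). Output: "R"
Token 2: literal('T'). Output: "RT"
Token 3: backref(off=1, len=2) (overlapping!). Copied 'TT' from pos 1. Output: "RTTT"
Token 4: literal('A'). Output: "RTTTA"
Token 5: backref(off=4, len=7) (overlapping!). Copied 'TTTATTT' from pos 1. Output: "RTTTATTTATTT"
Token 6: backref(off=2, len=1). Copied 'T' from pos 10. Output: "RTTTATTTATTTT"
Token 7: backref(off=6, len=1). Copied 'T' from pos 7. Output: "RTTTATTTATTTTT"
Token 8: literal('O'). Output: "RTTTATTTATTTTTO"

Answer: RTTTATTTATTTTTO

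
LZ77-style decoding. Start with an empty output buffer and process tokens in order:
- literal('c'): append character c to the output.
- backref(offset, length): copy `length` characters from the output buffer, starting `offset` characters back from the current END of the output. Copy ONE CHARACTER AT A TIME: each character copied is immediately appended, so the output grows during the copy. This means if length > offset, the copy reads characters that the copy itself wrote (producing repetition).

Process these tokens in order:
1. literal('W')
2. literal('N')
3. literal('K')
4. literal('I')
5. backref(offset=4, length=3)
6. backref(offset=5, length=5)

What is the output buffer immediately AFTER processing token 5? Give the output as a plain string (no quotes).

Token 1: literal('W'). Output: "W"
Token 2: literal('N'). Output: "WN"
Token 3: literal('K'). Output: "WNK"
Token 4: literal('I'). Output: "WNKI"
Token 5: backref(off=4, len=3). Copied 'WNK' from pos 0. Output: "WNKIWNK"

Answer: WNKIWNK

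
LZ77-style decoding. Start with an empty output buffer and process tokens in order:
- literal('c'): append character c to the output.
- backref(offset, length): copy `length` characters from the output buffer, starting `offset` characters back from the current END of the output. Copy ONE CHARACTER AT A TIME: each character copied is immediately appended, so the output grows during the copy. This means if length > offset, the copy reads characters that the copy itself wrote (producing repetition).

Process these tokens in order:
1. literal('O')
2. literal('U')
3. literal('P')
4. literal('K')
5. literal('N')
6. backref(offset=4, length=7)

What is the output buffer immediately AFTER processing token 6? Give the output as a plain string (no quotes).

Answer: OUPKNUPKNUPK

Derivation:
Token 1: literal('O'). Output: "O"
Token 2: literal('U'). Output: "OU"
Token 3: literal('P'). Output: "OUP"
Token 4: literal('K'). Output: "OUPK"
Token 5: literal('N'). Output: "OUPKN"
Token 6: backref(off=4, len=7) (overlapping!). Copied 'UPKNUPK' from pos 1. Output: "OUPKNUPKNUPK"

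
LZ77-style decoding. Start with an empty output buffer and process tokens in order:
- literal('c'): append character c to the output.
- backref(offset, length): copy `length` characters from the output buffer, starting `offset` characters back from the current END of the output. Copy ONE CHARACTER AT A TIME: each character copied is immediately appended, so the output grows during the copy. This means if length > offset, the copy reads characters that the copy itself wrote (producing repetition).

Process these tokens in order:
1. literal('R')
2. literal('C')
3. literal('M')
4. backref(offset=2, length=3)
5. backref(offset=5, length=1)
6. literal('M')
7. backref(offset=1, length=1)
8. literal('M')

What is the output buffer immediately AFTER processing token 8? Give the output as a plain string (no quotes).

Token 1: literal('R'). Output: "R"
Token 2: literal('C'). Output: "RC"
Token 3: literal('M'). Output: "RCM"
Token 4: backref(off=2, len=3) (overlapping!). Copied 'CMC' from pos 1. Output: "RCMCMC"
Token 5: backref(off=5, len=1). Copied 'C' from pos 1. Output: "RCMCMCC"
Token 6: literal('M'). Output: "RCMCMCCM"
Token 7: backref(off=1, len=1). Copied 'M' from pos 7. Output: "RCMCMCCMM"
Token 8: literal('M'). Output: "RCMCMCCMMM"

Answer: RCMCMCCMMM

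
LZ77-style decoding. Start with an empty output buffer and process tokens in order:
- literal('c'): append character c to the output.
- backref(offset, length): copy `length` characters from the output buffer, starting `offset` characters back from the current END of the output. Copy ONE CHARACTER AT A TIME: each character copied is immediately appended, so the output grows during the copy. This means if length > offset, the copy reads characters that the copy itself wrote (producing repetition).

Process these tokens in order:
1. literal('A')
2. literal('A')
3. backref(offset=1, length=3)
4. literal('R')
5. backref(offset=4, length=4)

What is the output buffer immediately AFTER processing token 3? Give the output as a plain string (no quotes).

Answer: AAAAA

Derivation:
Token 1: literal('A'). Output: "A"
Token 2: literal('A'). Output: "AA"
Token 3: backref(off=1, len=3) (overlapping!). Copied 'AAA' from pos 1. Output: "AAAAA"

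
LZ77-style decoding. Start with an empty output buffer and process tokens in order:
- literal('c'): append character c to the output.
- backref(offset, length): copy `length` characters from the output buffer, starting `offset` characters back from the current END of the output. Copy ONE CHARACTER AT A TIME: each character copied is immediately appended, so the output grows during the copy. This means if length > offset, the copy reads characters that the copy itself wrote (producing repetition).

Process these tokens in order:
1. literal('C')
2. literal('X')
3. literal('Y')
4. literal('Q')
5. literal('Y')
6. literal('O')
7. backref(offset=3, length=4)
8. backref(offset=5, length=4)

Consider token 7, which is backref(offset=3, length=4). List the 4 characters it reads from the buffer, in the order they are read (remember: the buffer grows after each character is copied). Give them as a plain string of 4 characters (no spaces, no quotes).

Answer: QYOQ

Derivation:
Token 1: literal('C'). Output: "C"
Token 2: literal('X'). Output: "CX"
Token 3: literal('Y'). Output: "CXY"
Token 4: literal('Q'). Output: "CXYQ"
Token 5: literal('Y'). Output: "CXYQY"
Token 6: literal('O'). Output: "CXYQYO"
Token 7: backref(off=3, len=4). Buffer before: "CXYQYO" (len 6)
  byte 1: read out[3]='Q', append. Buffer now: "CXYQYOQ"
  byte 2: read out[4]='Y', append. Buffer now: "CXYQYOQY"
  byte 3: read out[5]='O', append. Buffer now: "CXYQYOQYO"
  byte 4: read out[6]='Q', append. Buffer now: "CXYQYOQYOQ"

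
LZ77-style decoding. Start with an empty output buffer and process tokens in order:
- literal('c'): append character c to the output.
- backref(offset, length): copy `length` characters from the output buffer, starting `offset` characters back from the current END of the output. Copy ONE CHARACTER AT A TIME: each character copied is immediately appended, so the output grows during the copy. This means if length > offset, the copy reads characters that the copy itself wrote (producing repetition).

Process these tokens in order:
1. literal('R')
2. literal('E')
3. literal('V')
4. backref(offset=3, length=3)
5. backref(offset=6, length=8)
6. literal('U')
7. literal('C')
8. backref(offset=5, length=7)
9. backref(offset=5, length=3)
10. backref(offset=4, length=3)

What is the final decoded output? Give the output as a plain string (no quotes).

Token 1: literal('R'). Output: "R"
Token 2: literal('E'). Output: "RE"
Token 3: literal('V'). Output: "REV"
Token 4: backref(off=3, len=3). Copied 'REV' from pos 0. Output: "REVREV"
Token 5: backref(off=6, len=8) (overlapping!). Copied 'REVREVRE' from pos 0. Output: "REVREVREVREVRE"
Token 6: literal('U'). Output: "REVREVREVREVREU"
Token 7: literal('C'). Output: "REVREVREVREVREUC"
Token 8: backref(off=5, len=7) (overlapping!). Copied 'VREUCVR' from pos 11. Output: "REVREVREVREVREUCVREUCVR"
Token 9: backref(off=5, len=3). Copied 'EUC' from pos 18. Output: "REVREVREVREVREUCVREUCVREUC"
Token 10: backref(off=4, len=3). Copied 'REU' from pos 22. Output: "REVREVREVREVREUCVREUCVREUCREU"

Answer: REVREVREVREVREUCVREUCVREUCREU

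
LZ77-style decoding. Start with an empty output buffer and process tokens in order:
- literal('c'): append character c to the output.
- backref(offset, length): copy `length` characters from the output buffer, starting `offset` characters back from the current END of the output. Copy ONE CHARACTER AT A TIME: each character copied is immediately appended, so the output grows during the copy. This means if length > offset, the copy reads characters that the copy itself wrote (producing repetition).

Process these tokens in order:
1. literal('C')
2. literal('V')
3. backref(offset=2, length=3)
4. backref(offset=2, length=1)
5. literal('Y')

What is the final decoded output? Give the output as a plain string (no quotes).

Answer: CVCVCVY

Derivation:
Token 1: literal('C'). Output: "C"
Token 2: literal('V'). Output: "CV"
Token 3: backref(off=2, len=3) (overlapping!). Copied 'CVC' from pos 0. Output: "CVCVC"
Token 4: backref(off=2, len=1). Copied 'V' from pos 3. Output: "CVCVCV"
Token 5: literal('Y'). Output: "CVCVCVY"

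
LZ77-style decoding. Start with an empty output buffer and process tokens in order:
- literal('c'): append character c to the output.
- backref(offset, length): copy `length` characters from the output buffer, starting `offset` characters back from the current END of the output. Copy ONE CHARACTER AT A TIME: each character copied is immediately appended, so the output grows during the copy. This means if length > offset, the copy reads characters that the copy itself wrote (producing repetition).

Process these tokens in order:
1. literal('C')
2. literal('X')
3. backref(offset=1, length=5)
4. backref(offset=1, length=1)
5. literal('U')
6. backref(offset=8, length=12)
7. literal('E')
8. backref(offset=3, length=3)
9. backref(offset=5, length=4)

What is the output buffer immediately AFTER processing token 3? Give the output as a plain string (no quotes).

Token 1: literal('C'). Output: "C"
Token 2: literal('X'). Output: "CX"
Token 3: backref(off=1, len=5) (overlapping!). Copied 'XXXXX' from pos 1. Output: "CXXXXXX"

Answer: CXXXXXX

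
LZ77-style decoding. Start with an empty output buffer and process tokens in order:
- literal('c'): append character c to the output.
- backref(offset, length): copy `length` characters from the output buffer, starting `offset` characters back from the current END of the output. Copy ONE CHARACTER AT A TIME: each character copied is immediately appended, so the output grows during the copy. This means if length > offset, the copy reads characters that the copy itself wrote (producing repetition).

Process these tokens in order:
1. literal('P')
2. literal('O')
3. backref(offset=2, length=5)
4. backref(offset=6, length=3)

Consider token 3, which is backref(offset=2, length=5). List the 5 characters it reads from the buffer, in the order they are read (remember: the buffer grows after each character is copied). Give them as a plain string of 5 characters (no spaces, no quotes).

Answer: POPOP

Derivation:
Token 1: literal('P'). Output: "P"
Token 2: literal('O'). Output: "PO"
Token 3: backref(off=2, len=5). Buffer before: "PO" (len 2)
  byte 1: read out[0]='P', append. Buffer now: "POP"
  byte 2: read out[1]='O', append. Buffer now: "POPO"
  byte 3: read out[2]='P', append. Buffer now: "POPOP"
  byte 4: read out[3]='O', append. Buffer now: "POPOPO"
  byte 5: read out[4]='P', append. Buffer now: "POPOPOP"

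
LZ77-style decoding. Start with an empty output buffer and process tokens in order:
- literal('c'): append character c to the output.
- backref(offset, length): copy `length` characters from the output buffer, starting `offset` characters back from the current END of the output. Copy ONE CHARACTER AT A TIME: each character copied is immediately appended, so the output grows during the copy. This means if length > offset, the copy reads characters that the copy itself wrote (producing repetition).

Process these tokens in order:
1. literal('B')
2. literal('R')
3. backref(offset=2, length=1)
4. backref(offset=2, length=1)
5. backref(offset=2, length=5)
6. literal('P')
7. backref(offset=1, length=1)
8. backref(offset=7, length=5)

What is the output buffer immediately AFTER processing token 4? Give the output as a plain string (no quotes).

Token 1: literal('B'). Output: "B"
Token 2: literal('R'). Output: "BR"
Token 3: backref(off=2, len=1). Copied 'B' from pos 0. Output: "BRB"
Token 4: backref(off=2, len=1). Copied 'R' from pos 1. Output: "BRBR"

Answer: BRBR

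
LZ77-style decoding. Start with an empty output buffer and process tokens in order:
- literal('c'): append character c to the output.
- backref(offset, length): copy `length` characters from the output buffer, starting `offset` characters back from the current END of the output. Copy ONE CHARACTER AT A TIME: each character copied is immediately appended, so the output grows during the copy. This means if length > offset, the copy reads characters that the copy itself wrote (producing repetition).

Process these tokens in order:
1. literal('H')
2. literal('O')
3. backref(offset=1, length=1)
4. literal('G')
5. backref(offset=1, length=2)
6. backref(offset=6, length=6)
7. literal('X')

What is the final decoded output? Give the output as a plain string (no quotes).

Answer: HOOGGGHOOGGGX

Derivation:
Token 1: literal('H'). Output: "H"
Token 2: literal('O'). Output: "HO"
Token 3: backref(off=1, len=1). Copied 'O' from pos 1. Output: "HOO"
Token 4: literal('G'). Output: "HOOG"
Token 5: backref(off=1, len=2) (overlapping!). Copied 'GG' from pos 3. Output: "HOOGGG"
Token 6: backref(off=6, len=6). Copied 'HOOGGG' from pos 0. Output: "HOOGGGHOOGGG"
Token 7: literal('X'). Output: "HOOGGGHOOGGGX"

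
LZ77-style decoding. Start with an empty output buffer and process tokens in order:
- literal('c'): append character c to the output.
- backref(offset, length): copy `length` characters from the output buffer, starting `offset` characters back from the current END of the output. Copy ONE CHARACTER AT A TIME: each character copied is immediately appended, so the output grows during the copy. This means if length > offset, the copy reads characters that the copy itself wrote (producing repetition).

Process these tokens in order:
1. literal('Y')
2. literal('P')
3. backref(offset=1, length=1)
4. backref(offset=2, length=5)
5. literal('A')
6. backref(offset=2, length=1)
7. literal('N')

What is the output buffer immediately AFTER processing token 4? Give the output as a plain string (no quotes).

Answer: YPPPPPPP

Derivation:
Token 1: literal('Y'). Output: "Y"
Token 2: literal('P'). Output: "YP"
Token 3: backref(off=1, len=1). Copied 'P' from pos 1. Output: "YPP"
Token 4: backref(off=2, len=5) (overlapping!). Copied 'PPPPP' from pos 1. Output: "YPPPPPPP"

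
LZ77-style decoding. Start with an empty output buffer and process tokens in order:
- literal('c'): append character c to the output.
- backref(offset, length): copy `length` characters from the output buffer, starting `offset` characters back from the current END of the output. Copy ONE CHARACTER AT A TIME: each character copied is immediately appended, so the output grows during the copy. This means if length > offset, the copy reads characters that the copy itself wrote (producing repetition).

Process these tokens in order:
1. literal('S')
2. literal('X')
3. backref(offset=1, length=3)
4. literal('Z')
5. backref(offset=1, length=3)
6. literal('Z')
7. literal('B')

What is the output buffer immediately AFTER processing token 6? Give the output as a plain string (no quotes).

Answer: SXXXXZZZZZ

Derivation:
Token 1: literal('S'). Output: "S"
Token 2: literal('X'). Output: "SX"
Token 3: backref(off=1, len=3) (overlapping!). Copied 'XXX' from pos 1. Output: "SXXXX"
Token 4: literal('Z'). Output: "SXXXXZ"
Token 5: backref(off=1, len=3) (overlapping!). Copied 'ZZZ' from pos 5. Output: "SXXXXZZZZ"
Token 6: literal('Z'). Output: "SXXXXZZZZZ"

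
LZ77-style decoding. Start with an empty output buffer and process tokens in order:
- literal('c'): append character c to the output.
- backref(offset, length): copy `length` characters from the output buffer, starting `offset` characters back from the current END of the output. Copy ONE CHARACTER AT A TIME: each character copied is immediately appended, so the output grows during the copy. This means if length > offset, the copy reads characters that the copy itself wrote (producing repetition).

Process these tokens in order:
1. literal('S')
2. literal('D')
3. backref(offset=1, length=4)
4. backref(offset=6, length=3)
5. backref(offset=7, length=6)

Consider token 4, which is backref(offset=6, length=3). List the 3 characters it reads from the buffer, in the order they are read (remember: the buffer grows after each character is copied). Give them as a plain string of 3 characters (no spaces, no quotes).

Token 1: literal('S'). Output: "S"
Token 2: literal('D'). Output: "SD"
Token 3: backref(off=1, len=4) (overlapping!). Copied 'DDDD' from pos 1. Output: "SDDDDD"
Token 4: backref(off=6, len=3). Buffer before: "SDDDDD" (len 6)
  byte 1: read out[0]='S', append. Buffer now: "SDDDDDS"
  byte 2: read out[1]='D', append. Buffer now: "SDDDDDSD"
  byte 3: read out[2]='D', append. Buffer now: "SDDDDDSDD"

Answer: SDD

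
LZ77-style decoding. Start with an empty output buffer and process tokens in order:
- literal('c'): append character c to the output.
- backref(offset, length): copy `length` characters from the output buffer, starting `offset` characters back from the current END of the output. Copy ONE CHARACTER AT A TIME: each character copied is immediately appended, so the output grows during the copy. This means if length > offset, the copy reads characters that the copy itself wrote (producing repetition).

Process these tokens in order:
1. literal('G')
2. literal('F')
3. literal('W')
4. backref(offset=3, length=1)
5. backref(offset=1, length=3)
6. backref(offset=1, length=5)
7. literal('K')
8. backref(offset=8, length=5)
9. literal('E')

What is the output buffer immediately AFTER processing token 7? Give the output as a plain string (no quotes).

Token 1: literal('G'). Output: "G"
Token 2: literal('F'). Output: "GF"
Token 3: literal('W'). Output: "GFW"
Token 4: backref(off=3, len=1). Copied 'G' from pos 0. Output: "GFWG"
Token 5: backref(off=1, len=3) (overlapping!). Copied 'GGG' from pos 3. Output: "GFWGGGG"
Token 6: backref(off=1, len=5) (overlapping!). Copied 'GGGGG' from pos 6. Output: "GFWGGGGGGGGG"
Token 7: literal('K'). Output: "GFWGGGGGGGGGK"

Answer: GFWGGGGGGGGGK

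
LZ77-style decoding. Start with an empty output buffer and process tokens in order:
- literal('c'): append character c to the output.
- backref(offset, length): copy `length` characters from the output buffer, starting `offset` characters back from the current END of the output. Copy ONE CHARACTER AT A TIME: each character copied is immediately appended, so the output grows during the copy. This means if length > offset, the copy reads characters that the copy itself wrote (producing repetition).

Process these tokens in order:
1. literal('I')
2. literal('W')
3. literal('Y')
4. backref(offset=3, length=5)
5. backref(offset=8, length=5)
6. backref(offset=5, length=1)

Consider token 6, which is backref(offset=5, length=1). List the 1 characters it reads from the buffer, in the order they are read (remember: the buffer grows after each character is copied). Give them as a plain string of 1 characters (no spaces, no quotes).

Token 1: literal('I'). Output: "I"
Token 2: literal('W'). Output: "IW"
Token 3: literal('Y'). Output: "IWY"
Token 4: backref(off=3, len=5) (overlapping!). Copied 'IWYIW' from pos 0. Output: "IWYIWYIW"
Token 5: backref(off=8, len=5). Copied 'IWYIW' from pos 0. Output: "IWYIWYIWIWYIW"
Token 6: backref(off=5, len=1). Buffer before: "IWYIWYIWIWYIW" (len 13)
  byte 1: read out[8]='I', append. Buffer now: "IWYIWYIWIWYIWI"

Answer: I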